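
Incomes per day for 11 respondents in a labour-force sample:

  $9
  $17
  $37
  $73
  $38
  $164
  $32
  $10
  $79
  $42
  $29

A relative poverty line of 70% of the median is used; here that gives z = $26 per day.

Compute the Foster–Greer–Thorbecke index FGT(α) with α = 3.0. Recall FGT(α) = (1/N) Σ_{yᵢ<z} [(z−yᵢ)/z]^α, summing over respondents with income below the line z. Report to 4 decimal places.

0.0504

Incomes under z: $9, $10, $17 (q = 3 of N = 11).
Relative gaps: (26−9)/26 = 0.6538; (26−10)/26 = 0.6154; (26−17)/26 = 0.3462.
Raised to α = 3.0: 0.27953; 0.23305; 0.04148.
Sum = 0.554051; FGT(3.0) = 0.554051 / 11 = 0.0504.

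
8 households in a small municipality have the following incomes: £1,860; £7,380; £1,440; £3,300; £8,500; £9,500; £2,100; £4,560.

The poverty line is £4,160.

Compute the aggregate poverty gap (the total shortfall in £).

£7,940

Incomes under z: £1,440, £1,860, £2,100, £3,300 (q = 4 of N = 8).
Individual gaps: 4160−1440 = 2720; 4160−1860 = 2300; 4160−2100 = 2060; 4160−3300 = 860.
Aggregate gap = £7,940.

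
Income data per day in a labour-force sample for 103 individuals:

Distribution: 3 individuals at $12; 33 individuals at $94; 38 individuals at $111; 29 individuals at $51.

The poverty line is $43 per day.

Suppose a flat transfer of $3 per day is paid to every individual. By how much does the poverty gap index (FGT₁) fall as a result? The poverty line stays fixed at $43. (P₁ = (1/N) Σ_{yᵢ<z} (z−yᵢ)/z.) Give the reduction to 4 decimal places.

Before: below the line — 3×$12; poverty gap index (FGT₁) = 0.020998.
After the $3 transfer: below the line — 3×$15; poverty gap index (FGT₁) = 0.018966.
Reduction = 0.020998 − 0.018966 = 0.0020.

0.0020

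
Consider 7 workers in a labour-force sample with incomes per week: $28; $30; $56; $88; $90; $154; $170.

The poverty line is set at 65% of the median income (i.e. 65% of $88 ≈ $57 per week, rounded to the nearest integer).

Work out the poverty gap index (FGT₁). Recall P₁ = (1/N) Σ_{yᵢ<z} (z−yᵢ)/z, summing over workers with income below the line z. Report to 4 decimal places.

Poor units: $28, $30, $56 (q = 3 of N = 7).
Relative gaps: (57−28)/57 = 0.5088; (57−30)/57 = 0.4737; (57−56)/57 = 0.0175.
Σ = 1.000000. Dividing by the full population N = 7 gives P₁ = 0.1429.

0.1429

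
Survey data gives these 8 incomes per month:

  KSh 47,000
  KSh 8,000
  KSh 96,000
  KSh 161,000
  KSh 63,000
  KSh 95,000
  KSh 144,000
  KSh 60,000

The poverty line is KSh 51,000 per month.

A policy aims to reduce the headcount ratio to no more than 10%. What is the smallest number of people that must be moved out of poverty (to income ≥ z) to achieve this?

2

2 of the 8 people are poor, so H = 2/8 = 0.250.
A headcount ratio of at most 10% allows at most ⌊0.10 × 8⌋ = 0 poor people.
So at least 2 − 0 = 2 must be lifted.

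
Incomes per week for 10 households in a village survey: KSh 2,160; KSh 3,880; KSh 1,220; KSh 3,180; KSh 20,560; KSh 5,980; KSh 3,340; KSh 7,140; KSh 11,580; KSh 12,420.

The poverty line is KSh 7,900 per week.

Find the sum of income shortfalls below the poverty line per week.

Poor units: KSh 1,220, KSh 2,160, KSh 3,180, KSh 3,340, KSh 3,880, KSh 5,980, KSh 7,140 (q = 7 of N = 10).
Individual gaps: 7900−1220 = 6680; 7900−2160 = 5740; 7900−3180 = 4720; 7900−3340 = 4560; 7900−3880 = 4020; 7900−5980 = 1920; 7900−7140 = 760.
Aggregate gap = KSh 28,400.

KSh 28,400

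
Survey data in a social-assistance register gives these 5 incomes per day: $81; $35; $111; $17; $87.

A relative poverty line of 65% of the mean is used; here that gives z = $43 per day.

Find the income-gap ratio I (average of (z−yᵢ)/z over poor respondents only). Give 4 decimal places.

0.3953

Below the line: $17, $35 (q = 2 of N = 5).
Relative gaps: 0.6047, 0.1860; sum = 0.790698.
The income-gap ratio divides by q (the poor only): 0.790698 / 2 = 0.3953.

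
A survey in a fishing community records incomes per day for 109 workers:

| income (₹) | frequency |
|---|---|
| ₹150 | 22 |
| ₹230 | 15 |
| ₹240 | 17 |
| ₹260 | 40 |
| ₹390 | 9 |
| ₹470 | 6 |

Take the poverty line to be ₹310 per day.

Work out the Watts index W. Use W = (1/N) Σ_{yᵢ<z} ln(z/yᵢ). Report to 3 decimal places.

0.292

Below z: 22×₹150, 15×₹230, 17×₹240, 40×₹260 (q = 94 of N = 109).
Log gaps: ln(310/150) = 0.7259 (×22); ln(310/230) = 0.2985 (×15); ln(310/240) = 0.2559 (×17); ln(310/260) = 0.1759 (×40).
W = 31.834503 / 109 = 0.292.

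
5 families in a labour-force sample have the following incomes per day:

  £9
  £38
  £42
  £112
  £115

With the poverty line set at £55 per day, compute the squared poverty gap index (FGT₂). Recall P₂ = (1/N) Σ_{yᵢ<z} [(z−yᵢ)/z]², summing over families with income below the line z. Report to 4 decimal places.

Below the line: £9, £38, £42 (q = 3 of N = 5).
Shortfall ratios: (55−9)/55 = 0.8364; (55−38)/55 = 0.3091; (55−42)/55 = 0.2364.
Squared: 0.6995; 0.0955; 0.0559.
Sum = 0.850909; P₂ = 0.850909 / 5 = 0.1702.

0.1702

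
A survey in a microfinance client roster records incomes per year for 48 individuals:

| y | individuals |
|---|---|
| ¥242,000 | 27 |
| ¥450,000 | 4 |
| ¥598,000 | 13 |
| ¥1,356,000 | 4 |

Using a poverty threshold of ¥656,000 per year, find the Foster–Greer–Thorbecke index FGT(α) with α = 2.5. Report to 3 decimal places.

0.183

Below z: 27×¥242,000, 4×¥450,000, 13×¥598,000 (q = 44 of N = 48).
Relative gaps: (656000−242000)/656000 = 0.6311 (×27); (656000−450000)/656000 = 0.3140 (×4); (656000−598000)/656000 = 0.0884 (×13).
Raised to α = 2.5: 0.31640 (×27); 0.05526 (×4); 0.00232 (×13).
Sum = 8.794150; FGT(2.5) = 8.794150 / 48 = 0.183.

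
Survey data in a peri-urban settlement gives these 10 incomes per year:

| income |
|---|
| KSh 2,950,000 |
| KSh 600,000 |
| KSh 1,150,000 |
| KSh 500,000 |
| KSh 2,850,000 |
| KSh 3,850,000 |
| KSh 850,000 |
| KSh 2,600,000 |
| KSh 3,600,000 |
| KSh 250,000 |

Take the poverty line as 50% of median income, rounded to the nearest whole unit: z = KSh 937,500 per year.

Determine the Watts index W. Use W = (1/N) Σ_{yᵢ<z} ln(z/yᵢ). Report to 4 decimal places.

0.2495

Poor units: KSh 250,000, KSh 500,000, KSh 600,000, KSh 850,000 (q = 4 of N = 10).
ln(z/y) terms: ln(937500/250000) = 1.3218; ln(937500/500000) = 0.6286; ln(937500/600000) = 0.4463; ln(937500/850000) = 0.0980.
W = 2.494632 / 10 = 0.2495.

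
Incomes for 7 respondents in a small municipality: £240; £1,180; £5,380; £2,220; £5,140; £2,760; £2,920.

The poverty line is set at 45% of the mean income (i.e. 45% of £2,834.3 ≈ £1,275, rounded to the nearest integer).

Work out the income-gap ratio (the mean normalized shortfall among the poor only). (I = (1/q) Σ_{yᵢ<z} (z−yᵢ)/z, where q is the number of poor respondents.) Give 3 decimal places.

0.443

Below the line: £240, £1,180 (q = 2 of N = 7).
Relative gaps: 0.8118, 0.0745; sum = 0.886275.
The income-gap ratio divides by q (the poor only): 0.886275 / 2 = 0.443.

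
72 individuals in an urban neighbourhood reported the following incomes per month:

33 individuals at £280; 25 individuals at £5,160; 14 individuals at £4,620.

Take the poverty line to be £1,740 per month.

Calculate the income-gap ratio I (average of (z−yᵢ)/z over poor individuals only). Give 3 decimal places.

Poor units: 33×£280 (q = 33 of N = 72).
Shortfall ratios (z−y)/z: 0.8391 (×33); sum = 27.689655.
I averages over the q = 33 poor units only: 27.689655 / 33 = 0.839.

0.839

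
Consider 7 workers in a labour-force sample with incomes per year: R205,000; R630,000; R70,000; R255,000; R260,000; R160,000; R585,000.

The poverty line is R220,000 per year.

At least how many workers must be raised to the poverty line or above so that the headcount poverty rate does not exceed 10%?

3

Currently q = 3 of N = 7 are below the line (H = 0.429).
A headcount ratio of at most 10% allows at most ⌊0.10 × 7⌋ = 0 poor workers.
So at least 3 − 0 = 3 must be lifted.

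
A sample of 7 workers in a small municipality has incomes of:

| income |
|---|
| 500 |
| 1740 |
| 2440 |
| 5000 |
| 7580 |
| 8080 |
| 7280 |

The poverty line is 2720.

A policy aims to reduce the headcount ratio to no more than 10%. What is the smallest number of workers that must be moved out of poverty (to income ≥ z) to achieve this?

3 of the 7 workers are poor, so H = 3/7 = 0.429.
A headcount ratio of at most 10% allows at most ⌊0.10 × 7⌋ = 0 poor workers.
So at least 3 − 0 = 3 must be lifted.

3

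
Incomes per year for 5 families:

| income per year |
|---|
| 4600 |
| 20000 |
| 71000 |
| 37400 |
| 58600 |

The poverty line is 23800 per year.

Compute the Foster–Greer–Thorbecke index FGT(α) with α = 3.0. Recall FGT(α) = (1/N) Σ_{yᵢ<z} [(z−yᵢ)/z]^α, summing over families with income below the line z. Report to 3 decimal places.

0.106

Below z: 4600, 20000 (q = 2 of N = 5).
Normalized shortfalls: (23800−4600)/23800 = 0.8067; (23800−20000)/23800 = 0.1597.
Raised to α = 3.0: 0.52502; 0.00407.
Sum = 0.529087; FGT(3.0) = 0.529087 / 5 = 0.106.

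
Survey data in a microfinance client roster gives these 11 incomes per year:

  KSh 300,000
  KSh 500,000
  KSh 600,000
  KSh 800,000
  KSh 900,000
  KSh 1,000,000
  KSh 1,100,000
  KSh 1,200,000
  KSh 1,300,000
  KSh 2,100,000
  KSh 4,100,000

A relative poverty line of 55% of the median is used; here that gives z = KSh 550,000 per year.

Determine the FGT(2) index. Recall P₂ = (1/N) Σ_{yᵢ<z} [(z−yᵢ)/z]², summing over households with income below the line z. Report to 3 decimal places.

0.020

Incomes under z: KSh 300,000, KSh 500,000 (q = 2 of N = 11).
Gap ratios (z−y)/z: (550000−300000)/550000 = 0.4545; (550000−500000)/550000 = 0.0909.
Squared: 0.2066; 0.0083.
Sum = 0.214876; P₂ = 0.214876 / 11 = 0.020.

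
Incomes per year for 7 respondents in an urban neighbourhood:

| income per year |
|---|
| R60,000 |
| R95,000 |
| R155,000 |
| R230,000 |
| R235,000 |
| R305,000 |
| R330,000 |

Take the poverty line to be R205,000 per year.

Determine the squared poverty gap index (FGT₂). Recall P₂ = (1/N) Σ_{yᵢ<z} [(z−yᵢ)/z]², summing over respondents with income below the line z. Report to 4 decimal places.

Below the line: R60,000, R95,000, R155,000 (q = 3 of N = 7).
Shortfall ratios: (205000−60000)/205000 = 0.7073; (205000−95000)/205000 = 0.5366; (205000−155000)/205000 = 0.2439.
Squared: 0.5003; 0.2879; 0.0595.
Sum = 0.847710; P₂ = 0.847710 / 7 = 0.1211.

0.1211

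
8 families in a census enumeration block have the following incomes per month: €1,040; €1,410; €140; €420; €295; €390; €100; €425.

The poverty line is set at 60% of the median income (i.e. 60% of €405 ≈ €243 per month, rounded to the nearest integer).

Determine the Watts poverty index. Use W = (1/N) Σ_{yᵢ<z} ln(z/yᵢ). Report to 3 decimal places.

0.180

Incomes under z: €100, €140 (q = 2 of N = 8).
Log shortfalls: ln(243/100) = 0.8879; ln(243/140) = 0.5514.
W = 1.439310 / 8 = 0.180.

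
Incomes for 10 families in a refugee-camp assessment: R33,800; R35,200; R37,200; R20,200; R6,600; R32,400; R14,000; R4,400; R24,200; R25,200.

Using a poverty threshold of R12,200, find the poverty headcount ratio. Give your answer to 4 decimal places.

0.2000

2 of the 10 families have income below R12,200.
H = 2/10 = 0.2000.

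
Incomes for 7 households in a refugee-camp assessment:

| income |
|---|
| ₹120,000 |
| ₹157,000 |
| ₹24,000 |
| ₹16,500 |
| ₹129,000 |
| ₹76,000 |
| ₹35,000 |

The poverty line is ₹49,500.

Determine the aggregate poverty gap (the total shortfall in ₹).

Poor units: ₹16,500, ₹24,000, ₹35,000 (q = 3 of N = 7).
Individual gaps: 49500−16500 = 33000; 49500−24000 = 25500; 49500−35000 = 14500.
Aggregate gap = ₹73,000.

₹73,000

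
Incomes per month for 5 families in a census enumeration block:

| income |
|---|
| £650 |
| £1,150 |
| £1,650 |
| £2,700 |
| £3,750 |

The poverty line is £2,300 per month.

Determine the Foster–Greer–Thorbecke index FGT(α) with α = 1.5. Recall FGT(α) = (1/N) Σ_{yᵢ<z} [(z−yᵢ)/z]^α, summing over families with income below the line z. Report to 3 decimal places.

0.222

Below z: £650, £1,150, £1,650 (q = 3 of N = 5).
Gap ratios (z−y)/z: (2300−650)/2300 = 0.7174; (2300−1150)/2300 = 0.5000; (2300−1650)/2300 = 0.2826.
Raised to α = 1.5: 0.60762; 0.35355; 0.15024.
Sum = 1.111414; FGT(1.5) = 1.111414 / 5 = 0.222.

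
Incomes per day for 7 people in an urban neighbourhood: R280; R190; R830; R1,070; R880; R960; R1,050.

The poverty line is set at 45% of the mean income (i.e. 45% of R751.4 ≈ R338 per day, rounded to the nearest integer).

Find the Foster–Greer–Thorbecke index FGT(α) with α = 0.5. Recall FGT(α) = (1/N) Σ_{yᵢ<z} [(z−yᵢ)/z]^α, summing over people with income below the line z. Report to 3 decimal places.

0.154

Incomes under z: R190, R280 (q = 2 of N = 7).
Relative gaps: (338−190)/338 = 0.4379; (338−280)/338 = 0.1716.
Raised to α = 0.5: 0.66172; 0.41424.
Sum = 1.075961; FGT(0.5) = 1.075961 / 7 = 0.154.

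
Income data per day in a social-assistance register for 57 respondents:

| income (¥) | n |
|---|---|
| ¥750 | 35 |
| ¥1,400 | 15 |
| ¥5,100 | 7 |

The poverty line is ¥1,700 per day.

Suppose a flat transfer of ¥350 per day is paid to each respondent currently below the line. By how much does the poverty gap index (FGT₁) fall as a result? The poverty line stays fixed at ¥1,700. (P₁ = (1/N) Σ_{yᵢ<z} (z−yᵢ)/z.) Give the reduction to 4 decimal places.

0.1729

Before: below the line — 35×¥750, 15×¥1,400; poverty gap index (FGT₁) = 0.389577.
After the ¥350 transfer: below the line — 35×¥1,100; poverty gap index (FGT₁) = 0.216718.
Reduction = 0.389577 − 0.216718 = 0.1729.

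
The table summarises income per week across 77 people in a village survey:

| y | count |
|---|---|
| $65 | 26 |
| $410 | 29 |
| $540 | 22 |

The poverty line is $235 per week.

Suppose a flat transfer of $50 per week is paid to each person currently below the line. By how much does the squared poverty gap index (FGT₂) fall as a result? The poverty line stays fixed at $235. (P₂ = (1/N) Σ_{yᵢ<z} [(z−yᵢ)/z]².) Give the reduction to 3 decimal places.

Before: below the line — 26×$65; squared poverty gap index (FGT₂) = 0.17670.
After the $50 transfer: below the line — 26×$115; squared poverty gap index (FGT₂) = 0.08805.
Reduction = 0.17670 − 0.08805 = 0.089.

0.089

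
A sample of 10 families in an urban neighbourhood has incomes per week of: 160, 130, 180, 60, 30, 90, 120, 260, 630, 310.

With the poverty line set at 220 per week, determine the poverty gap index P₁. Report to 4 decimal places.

Incomes under z: 30, 60, 90, 120, 130, 160, 180 (q = 7 of N = 10).
Normalized shortfalls: (220−30)/220 = 0.8636; (220−60)/220 = 0.7273; (220−90)/220 = 0.5909; (220−120)/220 = 0.4545; (220−130)/220 = 0.4091; (220−160)/220 = 0.2727; (220−180)/220 = 0.1818.
Sum of shortfalls = 3.500000; P₁ averages over all N: 3.500000 / 10 = 0.3500.

0.3500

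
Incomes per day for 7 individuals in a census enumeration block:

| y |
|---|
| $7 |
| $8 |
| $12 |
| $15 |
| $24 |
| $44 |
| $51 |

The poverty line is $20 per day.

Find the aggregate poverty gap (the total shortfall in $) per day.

$38

Below z: $7, $8, $12, $15 (q = 4 of N = 7).
Individual gaps: 20−7 = 13; 20−8 = 12; 20−12 = 8; 20−15 = 5.
Aggregate gap = $38.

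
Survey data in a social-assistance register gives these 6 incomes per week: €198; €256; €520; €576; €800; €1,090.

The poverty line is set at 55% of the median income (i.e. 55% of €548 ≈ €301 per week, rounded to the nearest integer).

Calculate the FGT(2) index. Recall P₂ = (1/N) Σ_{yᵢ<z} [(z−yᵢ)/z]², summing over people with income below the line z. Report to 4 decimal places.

Below z: €198, €256 (q = 2 of N = 6).
Gap ratios (z−y)/z: (301−198)/301 = 0.3422; (301−256)/301 = 0.1495.
Squared: 0.1171; 0.0224.
Sum = 0.139447; P₂ = 0.139447 / 6 = 0.0232.

0.0232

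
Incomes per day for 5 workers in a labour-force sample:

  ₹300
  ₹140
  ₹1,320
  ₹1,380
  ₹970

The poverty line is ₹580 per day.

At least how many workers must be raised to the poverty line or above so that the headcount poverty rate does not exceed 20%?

Currently q = 2 of N = 5 are below the line (H = 0.400).
A headcount ratio of at most 20% allows at most ⌊0.20 × 5⌋ = 1 poor workers.
So at least 2 − 1 = 1 must be lifted.

1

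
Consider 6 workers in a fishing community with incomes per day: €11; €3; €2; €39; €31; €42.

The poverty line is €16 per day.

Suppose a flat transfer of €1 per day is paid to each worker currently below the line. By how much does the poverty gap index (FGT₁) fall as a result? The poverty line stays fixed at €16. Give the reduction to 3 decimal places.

Before: below the line — €2, €3, €11; poverty gap index (FGT₁) = 0.33333.
After the €1 transfer: below the line — €3, €4, €12; poverty gap index (FGT₁) = 0.30208.
Reduction = 0.33333 − 0.30208 = 0.031.

0.031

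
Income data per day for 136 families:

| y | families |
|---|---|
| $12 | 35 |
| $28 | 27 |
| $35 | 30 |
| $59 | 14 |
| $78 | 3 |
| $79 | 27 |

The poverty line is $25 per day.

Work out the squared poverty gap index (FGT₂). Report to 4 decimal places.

0.0696

Poor units: 35×$12 (q = 35 of N = 136).
Normalized shortfalls: (25−12)/25 = 0.5200 (×35).
Squared: 0.2704 (×35).
Sum = 9.464000; P₂ = 9.464000 / 136 = 0.0696.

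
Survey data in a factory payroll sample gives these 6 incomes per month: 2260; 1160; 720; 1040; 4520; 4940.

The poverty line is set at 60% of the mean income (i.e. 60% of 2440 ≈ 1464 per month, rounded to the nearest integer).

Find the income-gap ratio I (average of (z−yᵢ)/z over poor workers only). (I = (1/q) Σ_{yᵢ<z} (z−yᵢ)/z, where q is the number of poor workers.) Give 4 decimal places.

Poor units: 720, 1040, 1160 (q = 3 of N = 6).
Relative gaps: 0.5082, 0.2896, 0.2077; sum = 1.005464.
The income-gap ratio divides by q (the poor only): 1.005464 / 3 = 0.3352.

0.3352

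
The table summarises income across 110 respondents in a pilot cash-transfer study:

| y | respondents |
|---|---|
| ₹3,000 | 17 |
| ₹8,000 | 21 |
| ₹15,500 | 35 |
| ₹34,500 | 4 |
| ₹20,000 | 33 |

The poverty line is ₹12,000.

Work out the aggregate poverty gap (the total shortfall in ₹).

Incomes under z: 17×₹3,000, 21×₹8,000 (q = 38 of N = 110).
Individual gaps: 17×(12000−3000) = 153000; 21×(12000−8000) = 84000.
Aggregate gap = ₹237,000.

₹237,000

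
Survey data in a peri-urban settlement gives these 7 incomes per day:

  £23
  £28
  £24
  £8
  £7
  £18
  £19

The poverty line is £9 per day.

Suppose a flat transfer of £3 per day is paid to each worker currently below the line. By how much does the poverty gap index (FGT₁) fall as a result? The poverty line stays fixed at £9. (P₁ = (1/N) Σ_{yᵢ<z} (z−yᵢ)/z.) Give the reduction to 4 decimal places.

0.0476

Before: below the line — £7, £8; poverty gap index (FGT₁) = 0.047619.
After the £3 transfer: below the line — none; poverty gap index (FGT₁) = 0.000000.
Reduction = 0.047619 − 0.000000 = 0.0476.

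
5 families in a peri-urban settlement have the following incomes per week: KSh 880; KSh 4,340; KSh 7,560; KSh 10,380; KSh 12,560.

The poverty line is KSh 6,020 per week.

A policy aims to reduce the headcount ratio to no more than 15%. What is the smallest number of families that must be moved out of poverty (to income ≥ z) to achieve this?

2 of the 5 families are poor, so H = 2/5 = 0.400.
A headcount ratio of at most 15% allows at most ⌊0.15 × 5⌋ = 0 poor families.
So at least 2 − 0 = 2 must be lifted.

2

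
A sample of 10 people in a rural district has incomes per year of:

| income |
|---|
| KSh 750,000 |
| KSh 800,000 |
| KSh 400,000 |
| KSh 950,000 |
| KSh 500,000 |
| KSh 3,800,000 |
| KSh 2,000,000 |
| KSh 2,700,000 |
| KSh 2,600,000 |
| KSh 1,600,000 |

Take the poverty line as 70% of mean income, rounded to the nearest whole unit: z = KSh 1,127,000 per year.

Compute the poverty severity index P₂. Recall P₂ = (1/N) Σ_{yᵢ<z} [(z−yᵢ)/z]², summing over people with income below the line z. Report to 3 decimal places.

Poor units: KSh 400,000, KSh 500,000, KSh 750,000, KSh 800,000, KSh 950,000 (q = 5 of N = 10).
Relative gaps: (1127000−400000)/1127000 = 0.6451; (1127000−500000)/1127000 = 0.5563; (1127000−750000)/1127000 = 0.3345; (1127000−800000)/1127000 = 0.2902; (1127000−950000)/1127000 = 0.1571.
Squared: 0.4161; 0.3095; 0.1119; 0.0842; 0.0247.
Sum = 0.946396; P₂ = 0.946396 / 10 = 0.095.

0.095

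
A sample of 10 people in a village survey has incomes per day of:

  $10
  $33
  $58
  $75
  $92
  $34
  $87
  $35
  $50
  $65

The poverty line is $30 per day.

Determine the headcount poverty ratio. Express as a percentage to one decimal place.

1 of the 10 people have income below $30.
H = 1/10 = 10.0%.

10.0%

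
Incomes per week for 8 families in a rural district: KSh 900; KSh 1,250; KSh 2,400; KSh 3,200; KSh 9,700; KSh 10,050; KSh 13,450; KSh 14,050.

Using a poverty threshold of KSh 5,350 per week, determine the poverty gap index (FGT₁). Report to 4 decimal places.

Below z: KSh 900, KSh 1,250, KSh 2,400, KSh 3,200 (q = 4 of N = 8).
Gap ratios (z−y)/z: (5350−900)/5350 = 0.8318; (5350−1250)/5350 = 0.7664; (5350−2400)/5350 = 0.5514; (5350−3200)/5350 = 0.4019.
Sum of shortfalls = 2.551402; P₁ averages over all N: 2.551402 / 8 = 0.3189.

0.3189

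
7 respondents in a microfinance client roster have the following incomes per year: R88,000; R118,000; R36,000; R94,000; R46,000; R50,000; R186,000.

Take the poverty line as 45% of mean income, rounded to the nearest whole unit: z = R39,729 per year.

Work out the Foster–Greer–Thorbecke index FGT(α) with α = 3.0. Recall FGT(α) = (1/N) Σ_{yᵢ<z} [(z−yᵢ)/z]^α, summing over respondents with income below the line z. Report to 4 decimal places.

0.0001

Below z: R36,000 (q = 1 of N = 7).
Shortfall ratios: (39729−36000)/39729 = 0.0939.
Raised to α = 3.0: 0.00083.
Sum = 0.000827; FGT(3.0) = 0.000827 / 7 = 0.0001.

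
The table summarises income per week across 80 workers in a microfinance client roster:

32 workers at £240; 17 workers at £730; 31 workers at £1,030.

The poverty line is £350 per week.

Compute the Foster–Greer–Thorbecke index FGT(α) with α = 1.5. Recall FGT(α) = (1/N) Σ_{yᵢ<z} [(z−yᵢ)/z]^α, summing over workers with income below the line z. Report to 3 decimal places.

Incomes under z: 32×£240 (q = 32 of N = 80).
Gap ratios (z−y)/z: (350−240)/350 = 0.3143 (×32).
Raised to α = 1.5: 0.17619 (×32).
Sum = 5.638154; FGT(1.5) = 5.638154 / 80 = 0.070.

0.070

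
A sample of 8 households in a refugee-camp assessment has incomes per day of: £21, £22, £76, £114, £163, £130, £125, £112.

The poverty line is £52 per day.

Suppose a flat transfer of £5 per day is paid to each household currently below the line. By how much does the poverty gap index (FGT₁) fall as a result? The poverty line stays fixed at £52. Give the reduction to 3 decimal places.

Before: below the line — £21, £22; poverty gap index (FGT₁) = 0.14663.
After the £5 transfer: below the line — £26, £27; poverty gap index (FGT₁) = 0.12260.
Reduction = 0.14663 − 0.12260 = 0.024.

0.024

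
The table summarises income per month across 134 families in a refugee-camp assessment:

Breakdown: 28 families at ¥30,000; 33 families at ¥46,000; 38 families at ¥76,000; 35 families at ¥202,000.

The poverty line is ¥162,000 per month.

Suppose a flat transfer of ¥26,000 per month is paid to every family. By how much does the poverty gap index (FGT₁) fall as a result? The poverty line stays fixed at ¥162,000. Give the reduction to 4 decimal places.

Before: below the line — 28×¥30,000, 33×¥46,000, 38×¥76,000; poverty gap index (FGT₁) = 0.497144.
After the ¥26,000 transfer: below the line — 28×¥56,000, 33×¥72,000, 38×¥102,000; poverty gap index (FGT₁) = 0.378570.
Reduction = 0.497144 − 0.378570 = 0.1186.

0.1186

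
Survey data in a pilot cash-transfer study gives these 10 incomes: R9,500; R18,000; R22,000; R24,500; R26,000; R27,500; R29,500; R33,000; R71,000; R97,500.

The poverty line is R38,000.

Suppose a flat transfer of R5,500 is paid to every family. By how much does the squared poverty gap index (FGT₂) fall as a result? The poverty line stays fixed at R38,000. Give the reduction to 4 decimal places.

Before: below the line — R9,500, R18,000, R22,000, R24,500, R26,000, R27,500, R29,500, R33,000; squared poverty gap index (FGT₂) = 0.138643.
After the R5,500 transfer: below the line — R15,000, R23,500, R27,500, R30,000, R31,500, R33,000, R35,000; squared poverty gap index (FGT₂) = 0.068542.
Reduction = 0.138643 − 0.068542 = 0.0701.

0.0701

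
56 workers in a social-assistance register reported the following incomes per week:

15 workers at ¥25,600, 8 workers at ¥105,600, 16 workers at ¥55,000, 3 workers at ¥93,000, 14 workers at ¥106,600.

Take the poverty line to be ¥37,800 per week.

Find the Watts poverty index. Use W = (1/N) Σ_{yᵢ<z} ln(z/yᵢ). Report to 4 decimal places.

Below z: 15×¥25,600 (q = 15 of N = 56).
Log shortfalls: ln(37800/25600) = 0.3897 (×15).
W = 5.845751 / 56 = 0.1044.

0.1044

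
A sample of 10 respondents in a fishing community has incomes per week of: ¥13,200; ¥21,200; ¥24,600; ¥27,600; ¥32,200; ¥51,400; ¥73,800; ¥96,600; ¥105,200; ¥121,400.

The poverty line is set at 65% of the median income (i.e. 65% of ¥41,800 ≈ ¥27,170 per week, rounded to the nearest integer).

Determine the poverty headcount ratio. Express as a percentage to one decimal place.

30.0%

3 of the 10 respondents have income below ¥27,170.
H = 3/10 = 30.0%.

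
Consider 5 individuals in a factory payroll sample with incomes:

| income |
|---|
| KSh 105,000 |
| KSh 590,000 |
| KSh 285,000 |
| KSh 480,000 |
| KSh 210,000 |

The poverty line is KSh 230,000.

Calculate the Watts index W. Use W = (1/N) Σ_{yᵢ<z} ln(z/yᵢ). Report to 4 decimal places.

Below the line: KSh 105,000, KSh 210,000 (q = 2 of N = 5).
Log gaps: ln(230000/105000) = 0.7841; ln(230000/210000) = 0.0910.
W = 0.875091 / 5 = 0.1750.

0.1750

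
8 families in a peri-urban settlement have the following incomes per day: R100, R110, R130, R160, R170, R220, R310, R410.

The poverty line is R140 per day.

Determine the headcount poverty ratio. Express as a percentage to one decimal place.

3 of the 8 families have income below R140.
H = 3/8 = 37.5%.

37.5%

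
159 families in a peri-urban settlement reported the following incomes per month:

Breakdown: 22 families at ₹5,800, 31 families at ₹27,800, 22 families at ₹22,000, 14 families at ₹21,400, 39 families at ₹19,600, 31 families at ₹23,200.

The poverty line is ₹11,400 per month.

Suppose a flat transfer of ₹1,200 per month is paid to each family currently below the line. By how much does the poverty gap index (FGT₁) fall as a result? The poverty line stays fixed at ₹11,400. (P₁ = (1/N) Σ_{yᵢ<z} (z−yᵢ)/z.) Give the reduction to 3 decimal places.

Before: below the line — 22×₹5,800; poverty gap index (FGT₁) = 0.06797.
After the ₹1,200 transfer: below the line — 22×₹7,000; poverty gap index (FGT₁) = 0.05340.
Reduction = 0.06797 − 0.05340 = 0.015.

0.015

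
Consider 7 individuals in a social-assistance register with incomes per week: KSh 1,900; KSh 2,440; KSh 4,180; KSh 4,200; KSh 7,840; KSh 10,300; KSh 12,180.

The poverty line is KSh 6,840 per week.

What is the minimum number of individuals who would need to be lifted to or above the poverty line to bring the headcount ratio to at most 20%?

3

4 of the 7 individuals are poor, so H = 4/7 = 0.571.
A headcount ratio of at most 20% allows at most ⌊0.20 × 7⌋ = 1 poor individuals.
So at least 4 − 1 = 3 must be lifted.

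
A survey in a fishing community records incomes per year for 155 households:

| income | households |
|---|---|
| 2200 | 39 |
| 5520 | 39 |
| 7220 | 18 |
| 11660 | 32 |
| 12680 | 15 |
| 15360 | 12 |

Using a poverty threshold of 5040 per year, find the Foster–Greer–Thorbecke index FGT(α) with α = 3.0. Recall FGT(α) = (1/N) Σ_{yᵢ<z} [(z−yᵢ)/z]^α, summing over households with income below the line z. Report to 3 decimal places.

0.045

Incomes under z: 39×2200 (q = 39 of N = 155).
Relative gaps: (5040−2200)/5040 = 0.5635 (×39).
Raised to α = 3.0: 0.17892 (×39).
Sum = 6.977953; FGT(3.0) = 6.977953 / 155 = 0.045.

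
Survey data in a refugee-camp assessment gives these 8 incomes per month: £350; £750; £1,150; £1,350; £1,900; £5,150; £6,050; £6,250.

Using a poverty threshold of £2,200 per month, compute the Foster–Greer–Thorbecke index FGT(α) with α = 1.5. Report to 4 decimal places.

0.2408

Below z: £350, £750, £1,150, £1,350, £1,900 (q = 5 of N = 8).
Shortfall ratios: (2200−350)/2200 = 0.8409; (2200−750)/2200 = 0.6591; (2200−1150)/2200 = 0.4773; (2200−1350)/2200 = 0.3864; (2200−1900)/2200 = 0.1364.
Raised to α = 1.5: 0.77112; 0.53508; 0.32972; 0.24016; 0.05036.
Sum = 1.926438; FGT(1.5) = 1.926438 / 8 = 0.2408.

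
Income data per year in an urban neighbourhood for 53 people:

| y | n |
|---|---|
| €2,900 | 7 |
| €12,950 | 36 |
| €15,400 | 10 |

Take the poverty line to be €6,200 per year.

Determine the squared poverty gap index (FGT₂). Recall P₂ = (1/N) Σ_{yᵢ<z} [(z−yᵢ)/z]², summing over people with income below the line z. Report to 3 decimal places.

Below z: 7×€2,900 (q = 7 of N = 53).
Relative gaps: (6200−2900)/6200 = 0.5323 (×7).
Squared: 0.2833 (×7).
Sum = 1.983091; P₂ = 1.983091 / 53 = 0.037.

0.037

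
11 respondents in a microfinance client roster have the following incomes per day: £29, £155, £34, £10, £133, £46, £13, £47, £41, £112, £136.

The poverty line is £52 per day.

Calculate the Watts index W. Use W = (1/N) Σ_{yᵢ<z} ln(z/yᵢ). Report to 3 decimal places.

Poor units: £10, £13, £29, £34, £41, £46, £47 (q = 7 of N = 11).
Log gaps: ln(52/10) = 1.6487; ln(52/13) = 1.3863; ln(52/29) = 0.5839; ln(52/34) = 0.4249; ln(52/41) = 0.2377; ln(52/46) = 0.1226; ln(52/47) = 0.1011.
W = 4.505154 / 11 = 0.410.

0.410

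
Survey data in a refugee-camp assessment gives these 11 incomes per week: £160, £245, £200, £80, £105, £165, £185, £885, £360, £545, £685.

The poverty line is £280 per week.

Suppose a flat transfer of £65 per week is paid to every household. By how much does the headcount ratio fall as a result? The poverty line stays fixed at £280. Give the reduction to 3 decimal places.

Before: below the line — £80, £105, £160, £165, £185, £200, £245; headcount ratio = 0.63636.
After the £65 transfer: below the line — £145, £170, £225, £230, £250, £265; headcount ratio = 0.54545.
Reduction = 0.63636 − 0.54545 = 0.091.

0.091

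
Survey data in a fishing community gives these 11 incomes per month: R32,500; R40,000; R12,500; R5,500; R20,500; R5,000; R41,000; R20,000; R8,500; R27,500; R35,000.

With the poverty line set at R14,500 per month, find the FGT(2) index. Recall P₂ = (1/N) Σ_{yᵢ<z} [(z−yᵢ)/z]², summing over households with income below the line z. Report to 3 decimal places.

0.091

Incomes under z: R5,000, R5,500, R8,500, R12,500 (q = 4 of N = 11).
Relative gaps: (14500−5000)/14500 = 0.6552; (14500−5500)/14500 = 0.6207; (14500−8500)/14500 = 0.4138; (14500−12500)/14500 = 0.1379.
Squared: 0.4293; 0.3853; 0.1712; 0.0190.
Sum = 1.004756; P₂ = 1.004756 / 11 = 0.091.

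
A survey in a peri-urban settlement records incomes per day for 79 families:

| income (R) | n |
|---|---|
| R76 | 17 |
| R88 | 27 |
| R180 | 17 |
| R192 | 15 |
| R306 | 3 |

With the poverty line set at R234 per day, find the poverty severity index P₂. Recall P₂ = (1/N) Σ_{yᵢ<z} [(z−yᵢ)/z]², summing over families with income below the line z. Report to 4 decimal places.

0.2487

Poor units: 17×R76, 27×R88, 17×R180, 15×R192 (q = 76 of N = 79).
Shortfall ratios: (234−76)/234 = 0.6752 (×17); (234−88)/234 = 0.6239 (×27); (234−180)/234 = 0.2308 (×17); (234−192)/234 = 0.1795 (×15).
Squared: 0.4559 (×17); 0.3893 (×27); 0.0533 (×17); 0.0322 (×15).
Sum = 19.649938; P₂ = 19.649938 / 79 = 0.2487.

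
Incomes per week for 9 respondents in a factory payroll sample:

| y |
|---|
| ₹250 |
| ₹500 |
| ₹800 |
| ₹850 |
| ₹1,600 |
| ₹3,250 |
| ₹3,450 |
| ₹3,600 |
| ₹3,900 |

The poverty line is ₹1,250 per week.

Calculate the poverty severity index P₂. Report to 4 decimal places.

0.1369

Poor units: ₹250, ₹500, ₹800, ₹850 (q = 4 of N = 9).
Normalized shortfalls: (1250−250)/1250 = 0.8000; (1250−500)/1250 = 0.6000; (1250−800)/1250 = 0.3600; (1250−850)/1250 = 0.3200.
Squared: 0.6400; 0.3600; 0.1296; 0.1024.
Sum = 1.232000; P₂ = 1.232000 / 9 = 0.1369.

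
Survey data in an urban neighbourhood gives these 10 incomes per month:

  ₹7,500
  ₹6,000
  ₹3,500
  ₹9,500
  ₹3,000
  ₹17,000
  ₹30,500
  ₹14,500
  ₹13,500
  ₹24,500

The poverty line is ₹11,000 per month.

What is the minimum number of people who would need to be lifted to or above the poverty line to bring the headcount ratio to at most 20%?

Currently q = 5 of N = 10 are below the line (H = 0.500).
A headcount ratio of at most 20% allows at most ⌊0.20 × 10⌋ = 2 poor people.
So at least 5 − 2 = 3 must be lifted.

3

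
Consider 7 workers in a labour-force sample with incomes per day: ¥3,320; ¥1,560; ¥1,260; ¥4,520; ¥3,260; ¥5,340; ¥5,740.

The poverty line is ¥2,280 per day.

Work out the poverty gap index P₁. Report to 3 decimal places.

0.109

Poor units: ¥1,260, ¥1,560 (q = 2 of N = 7).
Normalized shortfalls: (2280−1260)/2280 = 0.4474; (2280−1560)/2280 = 0.3158.
Σ = 0.763158. Dividing by the full population N = 7 gives P₁ = 0.109.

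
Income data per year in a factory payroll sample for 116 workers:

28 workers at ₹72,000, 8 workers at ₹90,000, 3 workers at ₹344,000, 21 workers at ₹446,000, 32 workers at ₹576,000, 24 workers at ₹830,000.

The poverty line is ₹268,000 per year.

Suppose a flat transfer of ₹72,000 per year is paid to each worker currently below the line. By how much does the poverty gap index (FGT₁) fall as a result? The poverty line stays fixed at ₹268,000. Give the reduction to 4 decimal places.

Before: below the line — 28×₹72,000, 8×₹90,000; poverty gap index (FGT₁) = 0.222337.
After the ₹72,000 transfer: below the line — 28×₹144,000, 8×₹162,000; poverty gap index (FGT₁) = 0.138960.
Reduction = 0.222337 − 0.138960 = 0.0834.

0.0834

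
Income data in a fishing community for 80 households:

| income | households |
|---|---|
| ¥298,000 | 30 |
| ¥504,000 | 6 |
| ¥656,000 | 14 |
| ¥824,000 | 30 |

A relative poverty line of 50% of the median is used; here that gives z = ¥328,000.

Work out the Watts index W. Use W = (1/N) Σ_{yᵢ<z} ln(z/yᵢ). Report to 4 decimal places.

0.0360

Below the line: 30×¥298,000 (q = 30 of N = 80).
Log shortfalls: ln(328000/298000) = 0.0959 (×30).
W = 2.877604 / 80 = 0.0360.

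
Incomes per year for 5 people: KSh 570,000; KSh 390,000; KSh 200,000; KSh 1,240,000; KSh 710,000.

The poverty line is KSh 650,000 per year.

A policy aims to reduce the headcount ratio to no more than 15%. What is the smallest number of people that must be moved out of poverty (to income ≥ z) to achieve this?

3

Currently q = 3 of N = 5 are below the line (H = 0.600).
A headcount ratio of at most 15% allows at most ⌊0.15 × 5⌋ = 0 poor people.
So at least 3 − 0 = 3 must be lifted.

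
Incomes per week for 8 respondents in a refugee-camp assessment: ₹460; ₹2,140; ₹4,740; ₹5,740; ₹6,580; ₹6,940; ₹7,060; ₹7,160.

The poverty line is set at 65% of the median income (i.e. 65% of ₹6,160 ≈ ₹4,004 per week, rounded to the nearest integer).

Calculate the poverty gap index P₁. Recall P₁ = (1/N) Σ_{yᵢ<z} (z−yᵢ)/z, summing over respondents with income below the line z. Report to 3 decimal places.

Incomes under z: ₹460, ₹2,140 (q = 2 of N = 8).
Normalized shortfalls: (4004−460)/4004 = 0.8851; (4004−2140)/4004 = 0.4655.
Sum of shortfalls = 1.350649; P₁ averages over all N: 1.350649 / 8 = 0.169.

0.169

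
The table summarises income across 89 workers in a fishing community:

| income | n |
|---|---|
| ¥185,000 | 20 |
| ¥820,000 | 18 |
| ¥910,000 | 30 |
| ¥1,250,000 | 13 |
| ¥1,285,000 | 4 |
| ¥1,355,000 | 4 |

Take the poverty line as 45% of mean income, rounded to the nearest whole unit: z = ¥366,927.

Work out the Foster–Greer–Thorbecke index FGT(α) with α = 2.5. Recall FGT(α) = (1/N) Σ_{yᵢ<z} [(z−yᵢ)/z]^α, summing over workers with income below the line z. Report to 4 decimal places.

Below the line: 20×¥185,000 (q = 20 of N = 89).
Normalized shortfalls: (366927−185000)/366927 = 0.4958 (×20).
Raised to α = 2.5: 0.17310 (×20).
Sum = 3.461973; FGT(2.5) = 3.461973 / 89 = 0.0389.

0.0389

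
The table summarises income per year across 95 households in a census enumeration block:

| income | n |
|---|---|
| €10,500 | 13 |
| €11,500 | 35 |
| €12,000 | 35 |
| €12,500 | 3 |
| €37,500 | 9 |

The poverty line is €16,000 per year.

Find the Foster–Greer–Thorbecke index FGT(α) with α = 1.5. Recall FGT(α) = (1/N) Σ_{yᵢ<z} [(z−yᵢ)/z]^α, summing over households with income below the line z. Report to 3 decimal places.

Below z: 13×€10,500, 35×€11,500, 35×€12,000, 3×€12,500 (q = 86 of N = 95).
Relative gaps: (16000−10500)/16000 = 0.3438 (×13); (16000−11500)/16000 = 0.2812 (×35); (16000−12000)/16000 = 0.2500 (×35); (16000−12500)/16000 = 0.2188 (×3).
Raised to α = 1.5: 0.20154 (×13); 0.14916 (×35); 0.12500 (×35); 0.10231 (×3).
Sum = 12.522407; FGT(1.5) = 12.522407 / 95 = 0.132.

0.132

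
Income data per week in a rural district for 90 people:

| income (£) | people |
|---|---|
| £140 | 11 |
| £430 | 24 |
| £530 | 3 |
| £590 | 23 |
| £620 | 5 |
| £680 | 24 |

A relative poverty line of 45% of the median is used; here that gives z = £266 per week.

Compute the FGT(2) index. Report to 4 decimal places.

Below z: 11×£140 (q = 11 of N = 90).
Relative gaps: (266−140)/266 = 0.4737 (×11).
Squared: 0.2244 (×11).
Sum = 2.468144; P₂ = 2.468144 / 90 = 0.0274.

0.0274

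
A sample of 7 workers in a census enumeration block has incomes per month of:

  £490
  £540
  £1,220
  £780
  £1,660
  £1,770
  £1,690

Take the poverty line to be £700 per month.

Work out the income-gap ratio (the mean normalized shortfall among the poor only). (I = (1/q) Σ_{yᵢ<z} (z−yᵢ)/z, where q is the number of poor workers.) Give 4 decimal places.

0.2643

Poor units: £490, £540 (q = 2 of N = 7).
Relative gaps: 0.3000, 0.2286; sum = 0.528571.
I averages over the q = 2 poor units only: 0.528571 / 2 = 0.2643.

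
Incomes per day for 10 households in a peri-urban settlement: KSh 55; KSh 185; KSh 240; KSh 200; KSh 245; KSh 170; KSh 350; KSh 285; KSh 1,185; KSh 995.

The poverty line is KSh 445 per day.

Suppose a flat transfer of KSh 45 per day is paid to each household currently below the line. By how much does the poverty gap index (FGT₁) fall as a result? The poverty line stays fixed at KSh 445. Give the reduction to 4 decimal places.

Before: below the line — KSh 55, KSh 170, KSh 185, KSh 200, KSh 240, KSh 245, KSh 285, KSh 350; poverty gap index (FGT₁) = 0.411236.
After the KSh 45 transfer: below the line — KSh 100, KSh 215, KSh 230, KSh 245, KSh 285, KSh 290, KSh 330, KSh 395; poverty gap index (FGT₁) = 0.330337.
Reduction = 0.411236 − 0.330337 = 0.0809.

0.0809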